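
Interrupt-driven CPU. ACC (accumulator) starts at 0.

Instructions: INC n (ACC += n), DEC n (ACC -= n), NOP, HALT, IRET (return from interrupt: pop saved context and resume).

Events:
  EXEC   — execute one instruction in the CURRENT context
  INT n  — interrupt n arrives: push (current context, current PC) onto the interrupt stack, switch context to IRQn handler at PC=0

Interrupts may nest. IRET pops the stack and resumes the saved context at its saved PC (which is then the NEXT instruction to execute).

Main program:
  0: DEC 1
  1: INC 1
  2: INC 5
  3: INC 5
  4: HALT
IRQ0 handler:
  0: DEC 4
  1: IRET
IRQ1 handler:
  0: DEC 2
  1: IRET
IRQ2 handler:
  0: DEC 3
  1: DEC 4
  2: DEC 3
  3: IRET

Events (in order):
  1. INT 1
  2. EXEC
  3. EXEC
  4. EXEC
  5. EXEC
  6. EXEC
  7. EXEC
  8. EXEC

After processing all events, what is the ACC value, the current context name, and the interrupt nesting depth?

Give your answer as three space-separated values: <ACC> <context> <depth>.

Event 1 (INT 1): INT 1 arrives: push (MAIN, PC=0), enter IRQ1 at PC=0 (depth now 1)
Event 2 (EXEC): [IRQ1] PC=0: DEC 2 -> ACC=-2
Event 3 (EXEC): [IRQ1] PC=1: IRET -> resume MAIN at PC=0 (depth now 0)
Event 4 (EXEC): [MAIN] PC=0: DEC 1 -> ACC=-3
Event 5 (EXEC): [MAIN] PC=1: INC 1 -> ACC=-2
Event 6 (EXEC): [MAIN] PC=2: INC 5 -> ACC=3
Event 7 (EXEC): [MAIN] PC=3: INC 5 -> ACC=8
Event 8 (EXEC): [MAIN] PC=4: HALT

Answer: 8 MAIN 0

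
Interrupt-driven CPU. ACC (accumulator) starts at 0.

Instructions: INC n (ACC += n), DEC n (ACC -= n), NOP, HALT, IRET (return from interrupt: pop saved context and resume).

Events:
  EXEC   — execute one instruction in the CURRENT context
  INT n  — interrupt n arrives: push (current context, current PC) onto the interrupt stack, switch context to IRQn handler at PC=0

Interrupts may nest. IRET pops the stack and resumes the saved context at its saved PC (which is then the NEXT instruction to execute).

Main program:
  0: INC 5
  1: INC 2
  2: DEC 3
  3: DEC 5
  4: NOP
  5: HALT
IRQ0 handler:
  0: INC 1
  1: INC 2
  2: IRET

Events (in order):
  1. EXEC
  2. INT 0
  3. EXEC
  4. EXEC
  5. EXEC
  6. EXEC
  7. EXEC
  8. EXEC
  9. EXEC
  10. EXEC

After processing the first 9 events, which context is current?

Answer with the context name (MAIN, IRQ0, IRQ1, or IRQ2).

Event 1 (EXEC): [MAIN] PC=0: INC 5 -> ACC=5
Event 2 (INT 0): INT 0 arrives: push (MAIN, PC=1), enter IRQ0 at PC=0 (depth now 1)
Event 3 (EXEC): [IRQ0] PC=0: INC 1 -> ACC=6
Event 4 (EXEC): [IRQ0] PC=1: INC 2 -> ACC=8
Event 5 (EXEC): [IRQ0] PC=2: IRET -> resume MAIN at PC=1 (depth now 0)
Event 6 (EXEC): [MAIN] PC=1: INC 2 -> ACC=10
Event 7 (EXEC): [MAIN] PC=2: DEC 3 -> ACC=7
Event 8 (EXEC): [MAIN] PC=3: DEC 5 -> ACC=2
Event 9 (EXEC): [MAIN] PC=4: NOP

Answer: MAIN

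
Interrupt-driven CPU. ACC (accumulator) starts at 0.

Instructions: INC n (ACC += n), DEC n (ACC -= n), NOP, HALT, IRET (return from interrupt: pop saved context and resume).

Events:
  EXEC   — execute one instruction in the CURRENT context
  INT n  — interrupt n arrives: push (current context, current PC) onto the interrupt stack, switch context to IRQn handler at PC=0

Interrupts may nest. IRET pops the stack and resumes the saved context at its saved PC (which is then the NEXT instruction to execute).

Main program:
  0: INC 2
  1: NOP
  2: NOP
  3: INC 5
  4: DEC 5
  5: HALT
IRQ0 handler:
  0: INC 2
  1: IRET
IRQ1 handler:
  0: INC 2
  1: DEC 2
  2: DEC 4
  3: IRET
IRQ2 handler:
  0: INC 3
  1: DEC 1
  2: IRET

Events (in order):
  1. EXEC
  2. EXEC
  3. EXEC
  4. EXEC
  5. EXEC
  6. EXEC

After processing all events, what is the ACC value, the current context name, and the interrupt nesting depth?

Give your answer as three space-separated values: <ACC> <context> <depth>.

Answer: 2 MAIN 0

Derivation:
Event 1 (EXEC): [MAIN] PC=0: INC 2 -> ACC=2
Event 2 (EXEC): [MAIN] PC=1: NOP
Event 3 (EXEC): [MAIN] PC=2: NOP
Event 4 (EXEC): [MAIN] PC=3: INC 5 -> ACC=7
Event 5 (EXEC): [MAIN] PC=4: DEC 5 -> ACC=2
Event 6 (EXEC): [MAIN] PC=5: HALT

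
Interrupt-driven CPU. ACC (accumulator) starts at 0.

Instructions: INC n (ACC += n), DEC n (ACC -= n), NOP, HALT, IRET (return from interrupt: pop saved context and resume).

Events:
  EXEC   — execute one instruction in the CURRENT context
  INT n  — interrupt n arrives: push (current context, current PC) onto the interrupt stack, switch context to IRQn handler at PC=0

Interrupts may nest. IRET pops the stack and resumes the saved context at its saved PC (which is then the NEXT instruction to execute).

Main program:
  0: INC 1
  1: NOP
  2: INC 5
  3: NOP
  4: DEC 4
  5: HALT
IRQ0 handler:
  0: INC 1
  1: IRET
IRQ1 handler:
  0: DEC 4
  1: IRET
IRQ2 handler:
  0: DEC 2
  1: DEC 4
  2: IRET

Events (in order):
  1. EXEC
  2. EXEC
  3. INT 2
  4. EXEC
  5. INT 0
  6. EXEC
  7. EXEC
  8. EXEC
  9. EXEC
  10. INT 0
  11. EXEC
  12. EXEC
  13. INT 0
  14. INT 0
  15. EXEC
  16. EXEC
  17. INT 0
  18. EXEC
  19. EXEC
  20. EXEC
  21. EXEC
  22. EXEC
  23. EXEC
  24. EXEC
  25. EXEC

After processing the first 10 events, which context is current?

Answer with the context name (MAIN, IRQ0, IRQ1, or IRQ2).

Answer: IRQ0

Derivation:
Event 1 (EXEC): [MAIN] PC=0: INC 1 -> ACC=1
Event 2 (EXEC): [MAIN] PC=1: NOP
Event 3 (INT 2): INT 2 arrives: push (MAIN, PC=2), enter IRQ2 at PC=0 (depth now 1)
Event 4 (EXEC): [IRQ2] PC=0: DEC 2 -> ACC=-1
Event 5 (INT 0): INT 0 arrives: push (IRQ2, PC=1), enter IRQ0 at PC=0 (depth now 2)
Event 6 (EXEC): [IRQ0] PC=0: INC 1 -> ACC=0
Event 7 (EXEC): [IRQ0] PC=1: IRET -> resume IRQ2 at PC=1 (depth now 1)
Event 8 (EXEC): [IRQ2] PC=1: DEC 4 -> ACC=-4
Event 9 (EXEC): [IRQ2] PC=2: IRET -> resume MAIN at PC=2 (depth now 0)
Event 10 (INT 0): INT 0 arrives: push (MAIN, PC=2), enter IRQ0 at PC=0 (depth now 1)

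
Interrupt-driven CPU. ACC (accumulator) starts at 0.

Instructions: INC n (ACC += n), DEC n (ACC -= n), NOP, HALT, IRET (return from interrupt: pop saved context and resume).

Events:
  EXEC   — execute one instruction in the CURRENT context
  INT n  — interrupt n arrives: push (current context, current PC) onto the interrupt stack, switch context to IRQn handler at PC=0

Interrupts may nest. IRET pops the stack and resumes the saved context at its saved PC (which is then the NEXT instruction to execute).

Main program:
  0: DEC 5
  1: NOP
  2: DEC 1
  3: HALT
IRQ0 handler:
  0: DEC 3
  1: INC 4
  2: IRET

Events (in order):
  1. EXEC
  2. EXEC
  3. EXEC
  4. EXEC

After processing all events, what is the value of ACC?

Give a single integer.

Answer: -6

Derivation:
Event 1 (EXEC): [MAIN] PC=0: DEC 5 -> ACC=-5
Event 2 (EXEC): [MAIN] PC=1: NOP
Event 3 (EXEC): [MAIN] PC=2: DEC 1 -> ACC=-6
Event 4 (EXEC): [MAIN] PC=3: HALT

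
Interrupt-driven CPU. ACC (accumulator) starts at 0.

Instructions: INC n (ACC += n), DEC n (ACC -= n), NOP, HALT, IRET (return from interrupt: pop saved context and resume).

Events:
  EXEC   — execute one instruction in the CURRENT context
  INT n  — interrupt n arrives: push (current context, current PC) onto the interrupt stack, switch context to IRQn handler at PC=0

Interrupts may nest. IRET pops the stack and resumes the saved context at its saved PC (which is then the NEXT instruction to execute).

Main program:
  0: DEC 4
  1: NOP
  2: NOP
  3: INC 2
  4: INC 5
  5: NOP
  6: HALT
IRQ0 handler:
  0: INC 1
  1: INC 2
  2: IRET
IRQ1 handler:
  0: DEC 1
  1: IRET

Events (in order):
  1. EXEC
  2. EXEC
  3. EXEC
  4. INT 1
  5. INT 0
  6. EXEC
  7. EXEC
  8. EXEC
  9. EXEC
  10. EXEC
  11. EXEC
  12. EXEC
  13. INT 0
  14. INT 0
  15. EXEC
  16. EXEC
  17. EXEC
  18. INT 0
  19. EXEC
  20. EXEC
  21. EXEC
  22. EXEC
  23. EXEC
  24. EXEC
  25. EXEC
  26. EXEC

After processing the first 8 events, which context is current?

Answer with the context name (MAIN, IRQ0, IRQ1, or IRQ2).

Event 1 (EXEC): [MAIN] PC=0: DEC 4 -> ACC=-4
Event 2 (EXEC): [MAIN] PC=1: NOP
Event 3 (EXEC): [MAIN] PC=2: NOP
Event 4 (INT 1): INT 1 arrives: push (MAIN, PC=3), enter IRQ1 at PC=0 (depth now 1)
Event 5 (INT 0): INT 0 arrives: push (IRQ1, PC=0), enter IRQ0 at PC=0 (depth now 2)
Event 6 (EXEC): [IRQ0] PC=0: INC 1 -> ACC=-3
Event 7 (EXEC): [IRQ0] PC=1: INC 2 -> ACC=-1
Event 8 (EXEC): [IRQ0] PC=2: IRET -> resume IRQ1 at PC=0 (depth now 1)

Answer: IRQ1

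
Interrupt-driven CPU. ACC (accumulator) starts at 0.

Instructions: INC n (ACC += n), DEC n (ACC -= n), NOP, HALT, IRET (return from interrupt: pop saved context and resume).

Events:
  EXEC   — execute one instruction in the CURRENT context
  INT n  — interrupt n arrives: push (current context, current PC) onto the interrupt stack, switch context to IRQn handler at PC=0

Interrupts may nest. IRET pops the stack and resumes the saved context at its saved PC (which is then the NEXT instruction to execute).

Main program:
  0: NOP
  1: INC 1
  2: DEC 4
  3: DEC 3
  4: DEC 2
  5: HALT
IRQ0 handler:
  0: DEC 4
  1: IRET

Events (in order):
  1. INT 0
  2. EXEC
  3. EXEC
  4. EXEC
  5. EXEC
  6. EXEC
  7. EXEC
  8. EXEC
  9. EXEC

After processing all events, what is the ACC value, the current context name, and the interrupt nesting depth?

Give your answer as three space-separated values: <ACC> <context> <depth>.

Answer: -12 MAIN 0

Derivation:
Event 1 (INT 0): INT 0 arrives: push (MAIN, PC=0), enter IRQ0 at PC=0 (depth now 1)
Event 2 (EXEC): [IRQ0] PC=0: DEC 4 -> ACC=-4
Event 3 (EXEC): [IRQ0] PC=1: IRET -> resume MAIN at PC=0 (depth now 0)
Event 4 (EXEC): [MAIN] PC=0: NOP
Event 5 (EXEC): [MAIN] PC=1: INC 1 -> ACC=-3
Event 6 (EXEC): [MAIN] PC=2: DEC 4 -> ACC=-7
Event 7 (EXEC): [MAIN] PC=3: DEC 3 -> ACC=-10
Event 8 (EXEC): [MAIN] PC=4: DEC 2 -> ACC=-12
Event 9 (EXEC): [MAIN] PC=5: HALT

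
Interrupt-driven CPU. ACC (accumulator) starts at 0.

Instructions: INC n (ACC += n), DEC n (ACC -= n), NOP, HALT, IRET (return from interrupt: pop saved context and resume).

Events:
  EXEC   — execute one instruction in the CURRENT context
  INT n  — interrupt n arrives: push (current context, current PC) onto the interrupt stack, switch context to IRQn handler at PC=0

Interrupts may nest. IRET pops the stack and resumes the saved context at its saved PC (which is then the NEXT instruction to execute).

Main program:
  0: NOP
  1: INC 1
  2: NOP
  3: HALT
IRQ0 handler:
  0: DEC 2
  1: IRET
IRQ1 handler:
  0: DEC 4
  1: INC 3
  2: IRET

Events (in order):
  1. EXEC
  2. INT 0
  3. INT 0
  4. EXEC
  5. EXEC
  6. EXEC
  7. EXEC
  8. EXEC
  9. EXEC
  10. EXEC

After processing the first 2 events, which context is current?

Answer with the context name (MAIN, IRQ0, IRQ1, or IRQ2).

Answer: IRQ0

Derivation:
Event 1 (EXEC): [MAIN] PC=0: NOP
Event 2 (INT 0): INT 0 arrives: push (MAIN, PC=1), enter IRQ0 at PC=0 (depth now 1)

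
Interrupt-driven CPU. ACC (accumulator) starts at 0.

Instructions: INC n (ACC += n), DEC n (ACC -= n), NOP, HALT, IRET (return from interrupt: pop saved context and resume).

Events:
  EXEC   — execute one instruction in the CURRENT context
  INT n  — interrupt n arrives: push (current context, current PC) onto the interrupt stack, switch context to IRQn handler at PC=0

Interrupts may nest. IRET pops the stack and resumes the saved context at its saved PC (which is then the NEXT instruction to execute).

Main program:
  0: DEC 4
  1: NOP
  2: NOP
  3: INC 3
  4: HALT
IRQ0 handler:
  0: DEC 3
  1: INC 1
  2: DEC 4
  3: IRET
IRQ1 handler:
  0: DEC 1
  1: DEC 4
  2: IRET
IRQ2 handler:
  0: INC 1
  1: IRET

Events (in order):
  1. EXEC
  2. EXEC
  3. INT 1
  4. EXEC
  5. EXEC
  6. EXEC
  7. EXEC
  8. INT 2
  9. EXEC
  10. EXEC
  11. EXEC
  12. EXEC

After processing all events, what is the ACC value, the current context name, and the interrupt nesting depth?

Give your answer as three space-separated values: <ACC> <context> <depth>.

Answer: -5 MAIN 0

Derivation:
Event 1 (EXEC): [MAIN] PC=0: DEC 4 -> ACC=-4
Event 2 (EXEC): [MAIN] PC=1: NOP
Event 3 (INT 1): INT 1 arrives: push (MAIN, PC=2), enter IRQ1 at PC=0 (depth now 1)
Event 4 (EXEC): [IRQ1] PC=0: DEC 1 -> ACC=-5
Event 5 (EXEC): [IRQ1] PC=1: DEC 4 -> ACC=-9
Event 6 (EXEC): [IRQ1] PC=2: IRET -> resume MAIN at PC=2 (depth now 0)
Event 7 (EXEC): [MAIN] PC=2: NOP
Event 8 (INT 2): INT 2 arrives: push (MAIN, PC=3), enter IRQ2 at PC=0 (depth now 1)
Event 9 (EXEC): [IRQ2] PC=0: INC 1 -> ACC=-8
Event 10 (EXEC): [IRQ2] PC=1: IRET -> resume MAIN at PC=3 (depth now 0)
Event 11 (EXEC): [MAIN] PC=3: INC 3 -> ACC=-5
Event 12 (EXEC): [MAIN] PC=4: HALT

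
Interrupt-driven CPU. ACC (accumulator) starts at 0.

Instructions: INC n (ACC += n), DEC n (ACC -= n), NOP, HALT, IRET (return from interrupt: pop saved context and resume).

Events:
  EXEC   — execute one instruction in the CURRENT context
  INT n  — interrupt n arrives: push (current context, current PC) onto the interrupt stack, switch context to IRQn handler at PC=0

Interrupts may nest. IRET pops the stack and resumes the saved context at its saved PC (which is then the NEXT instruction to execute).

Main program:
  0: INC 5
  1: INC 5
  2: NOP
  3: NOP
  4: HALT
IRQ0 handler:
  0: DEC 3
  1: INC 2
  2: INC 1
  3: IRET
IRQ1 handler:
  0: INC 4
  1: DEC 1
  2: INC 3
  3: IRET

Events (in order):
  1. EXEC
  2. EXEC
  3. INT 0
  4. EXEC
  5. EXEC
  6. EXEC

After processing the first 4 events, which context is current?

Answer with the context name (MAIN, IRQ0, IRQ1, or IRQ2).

Event 1 (EXEC): [MAIN] PC=0: INC 5 -> ACC=5
Event 2 (EXEC): [MAIN] PC=1: INC 5 -> ACC=10
Event 3 (INT 0): INT 0 arrives: push (MAIN, PC=2), enter IRQ0 at PC=0 (depth now 1)
Event 4 (EXEC): [IRQ0] PC=0: DEC 3 -> ACC=7

Answer: IRQ0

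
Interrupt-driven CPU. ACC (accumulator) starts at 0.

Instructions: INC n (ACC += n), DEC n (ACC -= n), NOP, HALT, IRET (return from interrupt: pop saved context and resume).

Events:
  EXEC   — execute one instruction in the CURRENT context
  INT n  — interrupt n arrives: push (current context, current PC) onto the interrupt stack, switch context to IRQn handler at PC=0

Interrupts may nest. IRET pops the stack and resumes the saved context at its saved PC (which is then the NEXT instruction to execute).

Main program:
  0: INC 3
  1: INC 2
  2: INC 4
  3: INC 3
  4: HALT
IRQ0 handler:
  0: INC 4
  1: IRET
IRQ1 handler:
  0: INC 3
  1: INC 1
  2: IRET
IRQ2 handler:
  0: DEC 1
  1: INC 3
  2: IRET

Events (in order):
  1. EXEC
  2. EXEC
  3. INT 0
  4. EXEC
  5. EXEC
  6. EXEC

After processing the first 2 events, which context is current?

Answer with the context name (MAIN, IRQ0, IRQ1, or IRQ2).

Event 1 (EXEC): [MAIN] PC=0: INC 3 -> ACC=3
Event 2 (EXEC): [MAIN] PC=1: INC 2 -> ACC=5

Answer: MAIN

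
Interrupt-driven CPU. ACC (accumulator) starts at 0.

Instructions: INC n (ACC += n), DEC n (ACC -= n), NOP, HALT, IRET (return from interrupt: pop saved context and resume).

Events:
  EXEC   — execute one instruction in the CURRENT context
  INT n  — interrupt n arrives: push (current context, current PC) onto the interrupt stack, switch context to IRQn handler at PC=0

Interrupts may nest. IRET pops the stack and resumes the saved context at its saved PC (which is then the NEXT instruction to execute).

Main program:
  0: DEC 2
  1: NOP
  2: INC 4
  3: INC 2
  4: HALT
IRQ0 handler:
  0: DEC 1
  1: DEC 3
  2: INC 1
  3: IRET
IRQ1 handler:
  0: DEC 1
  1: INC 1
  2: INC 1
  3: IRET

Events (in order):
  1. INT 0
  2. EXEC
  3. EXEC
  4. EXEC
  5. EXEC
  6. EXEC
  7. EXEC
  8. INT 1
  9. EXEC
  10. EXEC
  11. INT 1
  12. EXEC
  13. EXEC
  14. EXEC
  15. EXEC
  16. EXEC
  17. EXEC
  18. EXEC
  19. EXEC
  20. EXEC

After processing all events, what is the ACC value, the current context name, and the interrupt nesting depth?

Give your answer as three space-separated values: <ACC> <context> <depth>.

Event 1 (INT 0): INT 0 arrives: push (MAIN, PC=0), enter IRQ0 at PC=0 (depth now 1)
Event 2 (EXEC): [IRQ0] PC=0: DEC 1 -> ACC=-1
Event 3 (EXEC): [IRQ0] PC=1: DEC 3 -> ACC=-4
Event 4 (EXEC): [IRQ0] PC=2: INC 1 -> ACC=-3
Event 5 (EXEC): [IRQ0] PC=3: IRET -> resume MAIN at PC=0 (depth now 0)
Event 6 (EXEC): [MAIN] PC=0: DEC 2 -> ACC=-5
Event 7 (EXEC): [MAIN] PC=1: NOP
Event 8 (INT 1): INT 1 arrives: push (MAIN, PC=2), enter IRQ1 at PC=0 (depth now 1)
Event 9 (EXEC): [IRQ1] PC=0: DEC 1 -> ACC=-6
Event 10 (EXEC): [IRQ1] PC=1: INC 1 -> ACC=-5
Event 11 (INT 1): INT 1 arrives: push (IRQ1, PC=2), enter IRQ1 at PC=0 (depth now 2)
Event 12 (EXEC): [IRQ1] PC=0: DEC 1 -> ACC=-6
Event 13 (EXEC): [IRQ1] PC=1: INC 1 -> ACC=-5
Event 14 (EXEC): [IRQ1] PC=2: INC 1 -> ACC=-4
Event 15 (EXEC): [IRQ1] PC=3: IRET -> resume IRQ1 at PC=2 (depth now 1)
Event 16 (EXEC): [IRQ1] PC=2: INC 1 -> ACC=-3
Event 17 (EXEC): [IRQ1] PC=3: IRET -> resume MAIN at PC=2 (depth now 0)
Event 18 (EXEC): [MAIN] PC=2: INC 4 -> ACC=1
Event 19 (EXEC): [MAIN] PC=3: INC 2 -> ACC=3
Event 20 (EXEC): [MAIN] PC=4: HALT

Answer: 3 MAIN 0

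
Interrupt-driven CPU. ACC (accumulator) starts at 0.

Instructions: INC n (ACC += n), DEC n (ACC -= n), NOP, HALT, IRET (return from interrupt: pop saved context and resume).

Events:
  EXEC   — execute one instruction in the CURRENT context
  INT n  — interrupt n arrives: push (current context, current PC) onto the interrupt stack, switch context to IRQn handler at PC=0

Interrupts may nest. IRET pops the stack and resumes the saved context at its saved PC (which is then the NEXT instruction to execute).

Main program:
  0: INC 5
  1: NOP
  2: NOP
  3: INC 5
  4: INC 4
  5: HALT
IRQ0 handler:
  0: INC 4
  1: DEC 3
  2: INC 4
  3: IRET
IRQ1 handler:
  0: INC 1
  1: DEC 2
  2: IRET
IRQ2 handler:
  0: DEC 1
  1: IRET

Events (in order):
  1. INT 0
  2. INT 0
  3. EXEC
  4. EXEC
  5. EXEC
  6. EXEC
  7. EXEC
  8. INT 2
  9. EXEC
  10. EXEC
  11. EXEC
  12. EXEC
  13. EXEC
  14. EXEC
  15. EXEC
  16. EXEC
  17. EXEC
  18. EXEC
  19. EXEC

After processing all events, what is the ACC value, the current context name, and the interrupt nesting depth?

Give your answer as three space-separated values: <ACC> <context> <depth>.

Event 1 (INT 0): INT 0 arrives: push (MAIN, PC=0), enter IRQ0 at PC=0 (depth now 1)
Event 2 (INT 0): INT 0 arrives: push (IRQ0, PC=0), enter IRQ0 at PC=0 (depth now 2)
Event 3 (EXEC): [IRQ0] PC=0: INC 4 -> ACC=4
Event 4 (EXEC): [IRQ0] PC=1: DEC 3 -> ACC=1
Event 5 (EXEC): [IRQ0] PC=2: INC 4 -> ACC=5
Event 6 (EXEC): [IRQ0] PC=3: IRET -> resume IRQ0 at PC=0 (depth now 1)
Event 7 (EXEC): [IRQ0] PC=0: INC 4 -> ACC=9
Event 8 (INT 2): INT 2 arrives: push (IRQ0, PC=1), enter IRQ2 at PC=0 (depth now 2)
Event 9 (EXEC): [IRQ2] PC=0: DEC 1 -> ACC=8
Event 10 (EXEC): [IRQ2] PC=1: IRET -> resume IRQ0 at PC=1 (depth now 1)
Event 11 (EXEC): [IRQ0] PC=1: DEC 3 -> ACC=5
Event 12 (EXEC): [IRQ0] PC=2: INC 4 -> ACC=9
Event 13 (EXEC): [IRQ0] PC=3: IRET -> resume MAIN at PC=0 (depth now 0)
Event 14 (EXEC): [MAIN] PC=0: INC 5 -> ACC=14
Event 15 (EXEC): [MAIN] PC=1: NOP
Event 16 (EXEC): [MAIN] PC=2: NOP
Event 17 (EXEC): [MAIN] PC=3: INC 5 -> ACC=19
Event 18 (EXEC): [MAIN] PC=4: INC 4 -> ACC=23
Event 19 (EXEC): [MAIN] PC=5: HALT

Answer: 23 MAIN 0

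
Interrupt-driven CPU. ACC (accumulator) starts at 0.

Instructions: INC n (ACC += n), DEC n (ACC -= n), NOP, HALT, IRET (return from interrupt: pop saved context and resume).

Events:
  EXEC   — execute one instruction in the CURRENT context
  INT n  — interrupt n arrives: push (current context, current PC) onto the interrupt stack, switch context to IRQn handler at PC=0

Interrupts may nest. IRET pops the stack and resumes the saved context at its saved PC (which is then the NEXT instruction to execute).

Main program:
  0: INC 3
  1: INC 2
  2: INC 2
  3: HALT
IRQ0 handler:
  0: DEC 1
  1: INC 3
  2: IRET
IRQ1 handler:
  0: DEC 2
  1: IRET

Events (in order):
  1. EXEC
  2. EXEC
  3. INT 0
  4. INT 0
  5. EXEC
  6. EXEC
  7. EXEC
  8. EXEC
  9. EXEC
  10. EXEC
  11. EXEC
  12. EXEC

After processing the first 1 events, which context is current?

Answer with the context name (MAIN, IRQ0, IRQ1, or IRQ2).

Answer: MAIN

Derivation:
Event 1 (EXEC): [MAIN] PC=0: INC 3 -> ACC=3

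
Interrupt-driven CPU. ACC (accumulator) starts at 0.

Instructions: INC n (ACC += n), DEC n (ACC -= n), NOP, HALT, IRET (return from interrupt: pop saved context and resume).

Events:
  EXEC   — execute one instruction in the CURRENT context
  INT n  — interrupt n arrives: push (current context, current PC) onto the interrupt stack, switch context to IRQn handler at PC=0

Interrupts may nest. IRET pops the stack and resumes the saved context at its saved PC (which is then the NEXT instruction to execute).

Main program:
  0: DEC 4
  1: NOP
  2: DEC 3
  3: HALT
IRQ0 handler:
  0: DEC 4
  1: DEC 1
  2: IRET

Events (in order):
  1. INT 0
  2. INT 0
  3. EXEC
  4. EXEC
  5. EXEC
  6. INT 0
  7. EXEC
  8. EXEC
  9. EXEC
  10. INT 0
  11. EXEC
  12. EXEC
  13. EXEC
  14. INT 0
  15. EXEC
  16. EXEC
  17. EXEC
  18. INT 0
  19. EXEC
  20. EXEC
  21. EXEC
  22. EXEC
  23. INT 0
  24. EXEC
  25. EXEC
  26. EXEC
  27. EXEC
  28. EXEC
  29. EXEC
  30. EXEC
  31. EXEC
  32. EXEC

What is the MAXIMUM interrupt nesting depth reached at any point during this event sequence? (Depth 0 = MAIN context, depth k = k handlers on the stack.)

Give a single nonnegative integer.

Answer: 2

Derivation:
Event 1 (INT 0): INT 0 arrives: push (MAIN, PC=0), enter IRQ0 at PC=0 (depth now 1) [depth=1]
Event 2 (INT 0): INT 0 arrives: push (IRQ0, PC=0), enter IRQ0 at PC=0 (depth now 2) [depth=2]
Event 3 (EXEC): [IRQ0] PC=0: DEC 4 -> ACC=-4 [depth=2]
Event 4 (EXEC): [IRQ0] PC=1: DEC 1 -> ACC=-5 [depth=2]
Event 5 (EXEC): [IRQ0] PC=2: IRET -> resume IRQ0 at PC=0 (depth now 1) [depth=1]
Event 6 (INT 0): INT 0 arrives: push (IRQ0, PC=0), enter IRQ0 at PC=0 (depth now 2) [depth=2]
Event 7 (EXEC): [IRQ0] PC=0: DEC 4 -> ACC=-9 [depth=2]
Event 8 (EXEC): [IRQ0] PC=1: DEC 1 -> ACC=-10 [depth=2]
Event 9 (EXEC): [IRQ0] PC=2: IRET -> resume IRQ0 at PC=0 (depth now 1) [depth=1]
Event 10 (INT 0): INT 0 arrives: push (IRQ0, PC=0), enter IRQ0 at PC=0 (depth now 2) [depth=2]
Event 11 (EXEC): [IRQ0] PC=0: DEC 4 -> ACC=-14 [depth=2]
Event 12 (EXEC): [IRQ0] PC=1: DEC 1 -> ACC=-15 [depth=2]
Event 13 (EXEC): [IRQ0] PC=2: IRET -> resume IRQ0 at PC=0 (depth now 1) [depth=1]
Event 14 (INT 0): INT 0 arrives: push (IRQ0, PC=0), enter IRQ0 at PC=0 (depth now 2) [depth=2]
Event 15 (EXEC): [IRQ0] PC=0: DEC 4 -> ACC=-19 [depth=2]
Event 16 (EXEC): [IRQ0] PC=1: DEC 1 -> ACC=-20 [depth=2]
Event 17 (EXEC): [IRQ0] PC=2: IRET -> resume IRQ0 at PC=0 (depth now 1) [depth=1]
Event 18 (INT 0): INT 0 arrives: push (IRQ0, PC=0), enter IRQ0 at PC=0 (depth now 2) [depth=2]
Event 19 (EXEC): [IRQ0] PC=0: DEC 4 -> ACC=-24 [depth=2]
Event 20 (EXEC): [IRQ0] PC=1: DEC 1 -> ACC=-25 [depth=2]
Event 21 (EXEC): [IRQ0] PC=2: IRET -> resume IRQ0 at PC=0 (depth now 1) [depth=1]
Event 22 (EXEC): [IRQ0] PC=0: DEC 4 -> ACC=-29 [depth=1]
Event 23 (INT 0): INT 0 arrives: push (IRQ0, PC=1), enter IRQ0 at PC=0 (depth now 2) [depth=2]
Event 24 (EXEC): [IRQ0] PC=0: DEC 4 -> ACC=-33 [depth=2]
Event 25 (EXEC): [IRQ0] PC=1: DEC 1 -> ACC=-34 [depth=2]
Event 26 (EXEC): [IRQ0] PC=2: IRET -> resume IRQ0 at PC=1 (depth now 1) [depth=1]
Event 27 (EXEC): [IRQ0] PC=1: DEC 1 -> ACC=-35 [depth=1]
Event 28 (EXEC): [IRQ0] PC=2: IRET -> resume MAIN at PC=0 (depth now 0) [depth=0]
Event 29 (EXEC): [MAIN] PC=0: DEC 4 -> ACC=-39 [depth=0]
Event 30 (EXEC): [MAIN] PC=1: NOP [depth=0]
Event 31 (EXEC): [MAIN] PC=2: DEC 3 -> ACC=-42 [depth=0]
Event 32 (EXEC): [MAIN] PC=3: HALT [depth=0]
Max depth observed: 2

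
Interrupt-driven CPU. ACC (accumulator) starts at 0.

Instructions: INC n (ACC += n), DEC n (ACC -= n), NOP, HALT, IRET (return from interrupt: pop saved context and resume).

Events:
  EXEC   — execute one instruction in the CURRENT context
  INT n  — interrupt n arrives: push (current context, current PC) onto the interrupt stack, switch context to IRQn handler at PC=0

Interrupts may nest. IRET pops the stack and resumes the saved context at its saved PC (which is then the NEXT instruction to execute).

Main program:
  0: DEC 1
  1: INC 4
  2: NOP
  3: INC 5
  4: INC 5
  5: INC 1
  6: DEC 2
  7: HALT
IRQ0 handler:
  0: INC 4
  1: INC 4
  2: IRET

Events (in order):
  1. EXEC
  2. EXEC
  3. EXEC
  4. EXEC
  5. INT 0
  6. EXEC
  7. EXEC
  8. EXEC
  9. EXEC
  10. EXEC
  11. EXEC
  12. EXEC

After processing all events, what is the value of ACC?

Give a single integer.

Answer: 20

Derivation:
Event 1 (EXEC): [MAIN] PC=0: DEC 1 -> ACC=-1
Event 2 (EXEC): [MAIN] PC=1: INC 4 -> ACC=3
Event 3 (EXEC): [MAIN] PC=2: NOP
Event 4 (EXEC): [MAIN] PC=3: INC 5 -> ACC=8
Event 5 (INT 0): INT 0 arrives: push (MAIN, PC=4), enter IRQ0 at PC=0 (depth now 1)
Event 6 (EXEC): [IRQ0] PC=0: INC 4 -> ACC=12
Event 7 (EXEC): [IRQ0] PC=1: INC 4 -> ACC=16
Event 8 (EXEC): [IRQ0] PC=2: IRET -> resume MAIN at PC=4 (depth now 0)
Event 9 (EXEC): [MAIN] PC=4: INC 5 -> ACC=21
Event 10 (EXEC): [MAIN] PC=5: INC 1 -> ACC=22
Event 11 (EXEC): [MAIN] PC=6: DEC 2 -> ACC=20
Event 12 (EXEC): [MAIN] PC=7: HALT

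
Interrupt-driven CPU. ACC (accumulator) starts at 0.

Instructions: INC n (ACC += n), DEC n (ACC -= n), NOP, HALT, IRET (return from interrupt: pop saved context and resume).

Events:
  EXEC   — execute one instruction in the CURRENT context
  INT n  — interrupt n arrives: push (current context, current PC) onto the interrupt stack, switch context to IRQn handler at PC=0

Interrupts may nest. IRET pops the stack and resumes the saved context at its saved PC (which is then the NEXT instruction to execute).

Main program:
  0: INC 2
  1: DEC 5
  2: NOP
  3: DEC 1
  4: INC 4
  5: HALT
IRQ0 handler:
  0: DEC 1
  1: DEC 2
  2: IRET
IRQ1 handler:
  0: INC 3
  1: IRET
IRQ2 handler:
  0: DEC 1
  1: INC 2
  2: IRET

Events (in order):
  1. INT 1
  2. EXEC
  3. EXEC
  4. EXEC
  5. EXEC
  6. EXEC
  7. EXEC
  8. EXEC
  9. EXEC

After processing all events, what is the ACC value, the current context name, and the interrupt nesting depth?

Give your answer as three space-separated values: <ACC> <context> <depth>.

Answer: 3 MAIN 0

Derivation:
Event 1 (INT 1): INT 1 arrives: push (MAIN, PC=0), enter IRQ1 at PC=0 (depth now 1)
Event 2 (EXEC): [IRQ1] PC=0: INC 3 -> ACC=3
Event 3 (EXEC): [IRQ1] PC=1: IRET -> resume MAIN at PC=0 (depth now 0)
Event 4 (EXEC): [MAIN] PC=0: INC 2 -> ACC=5
Event 5 (EXEC): [MAIN] PC=1: DEC 5 -> ACC=0
Event 6 (EXEC): [MAIN] PC=2: NOP
Event 7 (EXEC): [MAIN] PC=3: DEC 1 -> ACC=-1
Event 8 (EXEC): [MAIN] PC=4: INC 4 -> ACC=3
Event 9 (EXEC): [MAIN] PC=5: HALT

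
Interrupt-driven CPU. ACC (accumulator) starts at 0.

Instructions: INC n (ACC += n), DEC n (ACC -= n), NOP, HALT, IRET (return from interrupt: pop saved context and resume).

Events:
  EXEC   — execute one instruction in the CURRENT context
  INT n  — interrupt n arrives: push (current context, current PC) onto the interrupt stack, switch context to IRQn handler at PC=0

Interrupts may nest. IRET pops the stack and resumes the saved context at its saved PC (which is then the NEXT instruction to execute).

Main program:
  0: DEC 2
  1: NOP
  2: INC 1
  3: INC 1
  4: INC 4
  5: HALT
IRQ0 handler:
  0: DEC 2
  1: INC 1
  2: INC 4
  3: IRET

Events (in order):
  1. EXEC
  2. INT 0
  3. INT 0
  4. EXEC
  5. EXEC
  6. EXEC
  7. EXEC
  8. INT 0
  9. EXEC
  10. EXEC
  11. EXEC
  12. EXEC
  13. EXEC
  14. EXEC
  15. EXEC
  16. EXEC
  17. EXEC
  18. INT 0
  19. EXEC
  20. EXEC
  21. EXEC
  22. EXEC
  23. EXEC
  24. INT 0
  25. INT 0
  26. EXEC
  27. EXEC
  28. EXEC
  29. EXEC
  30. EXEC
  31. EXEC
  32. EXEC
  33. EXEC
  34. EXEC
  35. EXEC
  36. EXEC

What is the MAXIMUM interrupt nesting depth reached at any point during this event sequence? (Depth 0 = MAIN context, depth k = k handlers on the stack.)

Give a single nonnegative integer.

Answer: 2

Derivation:
Event 1 (EXEC): [MAIN] PC=0: DEC 2 -> ACC=-2 [depth=0]
Event 2 (INT 0): INT 0 arrives: push (MAIN, PC=1), enter IRQ0 at PC=0 (depth now 1) [depth=1]
Event 3 (INT 0): INT 0 arrives: push (IRQ0, PC=0), enter IRQ0 at PC=0 (depth now 2) [depth=2]
Event 4 (EXEC): [IRQ0] PC=0: DEC 2 -> ACC=-4 [depth=2]
Event 5 (EXEC): [IRQ0] PC=1: INC 1 -> ACC=-3 [depth=2]
Event 6 (EXEC): [IRQ0] PC=2: INC 4 -> ACC=1 [depth=2]
Event 7 (EXEC): [IRQ0] PC=3: IRET -> resume IRQ0 at PC=0 (depth now 1) [depth=1]
Event 8 (INT 0): INT 0 arrives: push (IRQ0, PC=0), enter IRQ0 at PC=0 (depth now 2) [depth=2]
Event 9 (EXEC): [IRQ0] PC=0: DEC 2 -> ACC=-1 [depth=2]
Event 10 (EXEC): [IRQ0] PC=1: INC 1 -> ACC=0 [depth=2]
Event 11 (EXEC): [IRQ0] PC=2: INC 4 -> ACC=4 [depth=2]
Event 12 (EXEC): [IRQ0] PC=3: IRET -> resume IRQ0 at PC=0 (depth now 1) [depth=1]
Event 13 (EXEC): [IRQ0] PC=0: DEC 2 -> ACC=2 [depth=1]
Event 14 (EXEC): [IRQ0] PC=1: INC 1 -> ACC=3 [depth=1]
Event 15 (EXEC): [IRQ0] PC=2: INC 4 -> ACC=7 [depth=1]
Event 16 (EXEC): [IRQ0] PC=3: IRET -> resume MAIN at PC=1 (depth now 0) [depth=0]
Event 17 (EXEC): [MAIN] PC=1: NOP [depth=0]
Event 18 (INT 0): INT 0 arrives: push (MAIN, PC=2), enter IRQ0 at PC=0 (depth now 1) [depth=1]
Event 19 (EXEC): [IRQ0] PC=0: DEC 2 -> ACC=5 [depth=1]
Event 20 (EXEC): [IRQ0] PC=1: INC 1 -> ACC=6 [depth=1]
Event 21 (EXEC): [IRQ0] PC=2: INC 4 -> ACC=10 [depth=1]
Event 22 (EXEC): [IRQ0] PC=3: IRET -> resume MAIN at PC=2 (depth now 0) [depth=0]
Event 23 (EXEC): [MAIN] PC=2: INC 1 -> ACC=11 [depth=0]
Event 24 (INT 0): INT 0 arrives: push (MAIN, PC=3), enter IRQ0 at PC=0 (depth now 1) [depth=1]
Event 25 (INT 0): INT 0 arrives: push (IRQ0, PC=0), enter IRQ0 at PC=0 (depth now 2) [depth=2]
Event 26 (EXEC): [IRQ0] PC=0: DEC 2 -> ACC=9 [depth=2]
Event 27 (EXEC): [IRQ0] PC=1: INC 1 -> ACC=10 [depth=2]
Event 28 (EXEC): [IRQ0] PC=2: INC 4 -> ACC=14 [depth=2]
Event 29 (EXEC): [IRQ0] PC=3: IRET -> resume IRQ0 at PC=0 (depth now 1) [depth=1]
Event 30 (EXEC): [IRQ0] PC=0: DEC 2 -> ACC=12 [depth=1]
Event 31 (EXEC): [IRQ0] PC=1: INC 1 -> ACC=13 [depth=1]
Event 32 (EXEC): [IRQ0] PC=2: INC 4 -> ACC=17 [depth=1]
Event 33 (EXEC): [IRQ0] PC=3: IRET -> resume MAIN at PC=3 (depth now 0) [depth=0]
Event 34 (EXEC): [MAIN] PC=3: INC 1 -> ACC=18 [depth=0]
Event 35 (EXEC): [MAIN] PC=4: INC 4 -> ACC=22 [depth=0]
Event 36 (EXEC): [MAIN] PC=5: HALT [depth=0]
Max depth observed: 2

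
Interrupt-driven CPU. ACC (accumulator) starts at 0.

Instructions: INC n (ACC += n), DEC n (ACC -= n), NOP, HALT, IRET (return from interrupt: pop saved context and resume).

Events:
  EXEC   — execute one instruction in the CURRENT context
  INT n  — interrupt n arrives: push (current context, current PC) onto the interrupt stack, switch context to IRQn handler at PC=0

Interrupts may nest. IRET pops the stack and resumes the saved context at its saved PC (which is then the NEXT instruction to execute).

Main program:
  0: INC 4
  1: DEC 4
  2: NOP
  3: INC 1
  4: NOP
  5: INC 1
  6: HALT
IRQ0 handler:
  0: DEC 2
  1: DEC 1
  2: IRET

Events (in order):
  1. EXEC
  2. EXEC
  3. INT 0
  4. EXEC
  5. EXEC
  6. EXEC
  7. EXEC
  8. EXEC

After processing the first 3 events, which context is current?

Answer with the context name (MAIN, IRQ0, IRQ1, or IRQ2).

Event 1 (EXEC): [MAIN] PC=0: INC 4 -> ACC=4
Event 2 (EXEC): [MAIN] PC=1: DEC 4 -> ACC=0
Event 3 (INT 0): INT 0 arrives: push (MAIN, PC=2), enter IRQ0 at PC=0 (depth now 1)

Answer: IRQ0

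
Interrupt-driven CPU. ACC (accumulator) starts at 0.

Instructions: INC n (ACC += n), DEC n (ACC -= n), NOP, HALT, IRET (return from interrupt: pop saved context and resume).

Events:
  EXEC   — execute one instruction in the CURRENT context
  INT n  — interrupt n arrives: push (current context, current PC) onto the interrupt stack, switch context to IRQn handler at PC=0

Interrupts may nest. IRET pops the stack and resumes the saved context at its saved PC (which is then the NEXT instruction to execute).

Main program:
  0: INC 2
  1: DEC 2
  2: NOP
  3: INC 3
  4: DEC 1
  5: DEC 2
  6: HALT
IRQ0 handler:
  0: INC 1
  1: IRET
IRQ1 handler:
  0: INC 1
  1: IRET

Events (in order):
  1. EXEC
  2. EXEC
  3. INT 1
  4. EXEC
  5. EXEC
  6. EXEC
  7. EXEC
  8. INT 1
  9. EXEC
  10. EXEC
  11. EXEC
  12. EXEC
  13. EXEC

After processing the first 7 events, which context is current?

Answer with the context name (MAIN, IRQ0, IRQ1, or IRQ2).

Answer: MAIN

Derivation:
Event 1 (EXEC): [MAIN] PC=0: INC 2 -> ACC=2
Event 2 (EXEC): [MAIN] PC=1: DEC 2 -> ACC=0
Event 3 (INT 1): INT 1 arrives: push (MAIN, PC=2), enter IRQ1 at PC=0 (depth now 1)
Event 4 (EXEC): [IRQ1] PC=0: INC 1 -> ACC=1
Event 5 (EXEC): [IRQ1] PC=1: IRET -> resume MAIN at PC=2 (depth now 0)
Event 6 (EXEC): [MAIN] PC=2: NOP
Event 7 (EXEC): [MAIN] PC=3: INC 3 -> ACC=4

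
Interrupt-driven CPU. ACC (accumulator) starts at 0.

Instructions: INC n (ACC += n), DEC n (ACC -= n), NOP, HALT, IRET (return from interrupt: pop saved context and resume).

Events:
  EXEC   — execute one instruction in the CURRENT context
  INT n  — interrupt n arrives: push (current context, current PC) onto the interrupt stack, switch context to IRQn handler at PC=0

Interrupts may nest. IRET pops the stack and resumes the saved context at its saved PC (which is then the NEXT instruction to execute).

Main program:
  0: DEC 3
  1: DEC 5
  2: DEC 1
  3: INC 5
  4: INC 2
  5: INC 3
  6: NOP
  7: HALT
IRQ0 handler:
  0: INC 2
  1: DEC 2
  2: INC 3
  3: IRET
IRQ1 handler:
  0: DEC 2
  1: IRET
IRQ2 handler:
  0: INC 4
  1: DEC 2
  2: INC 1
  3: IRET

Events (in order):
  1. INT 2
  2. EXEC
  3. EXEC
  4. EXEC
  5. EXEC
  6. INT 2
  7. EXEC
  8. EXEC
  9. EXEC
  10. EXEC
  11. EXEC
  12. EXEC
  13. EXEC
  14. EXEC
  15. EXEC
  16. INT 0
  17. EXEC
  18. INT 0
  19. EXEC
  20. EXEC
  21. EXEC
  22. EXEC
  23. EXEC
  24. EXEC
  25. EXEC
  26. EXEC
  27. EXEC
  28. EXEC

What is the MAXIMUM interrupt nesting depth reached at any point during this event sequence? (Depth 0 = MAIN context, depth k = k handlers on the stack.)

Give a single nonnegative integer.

Event 1 (INT 2): INT 2 arrives: push (MAIN, PC=0), enter IRQ2 at PC=0 (depth now 1) [depth=1]
Event 2 (EXEC): [IRQ2] PC=0: INC 4 -> ACC=4 [depth=1]
Event 3 (EXEC): [IRQ2] PC=1: DEC 2 -> ACC=2 [depth=1]
Event 4 (EXEC): [IRQ2] PC=2: INC 1 -> ACC=3 [depth=1]
Event 5 (EXEC): [IRQ2] PC=3: IRET -> resume MAIN at PC=0 (depth now 0) [depth=0]
Event 6 (INT 2): INT 2 arrives: push (MAIN, PC=0), enter IRQ2 at PC=0 (depth now 1) [depth=1]
Event 7 (EXEC): [IRQ2] PC=0: INC 4 -> ACC=7 [depth=1]
Event 8 (EXEC): [IRQ2] PC=1: DEC 2 -> ACC=5 [depth=1]
Event 9 (EXEC): [IRQ2] PC=2: INC 1 -> ACC=6 [depth=1]
Event 10 (EXEC): [IRQ2] PC=3: IRET -> resume MAIN at PC=0 (depth now 0) [depth=0]
Event 11 (EXEC): [MAIN] PC=0: DEC 3 -> ACC=3 [depth=0]
Event 12 (EXEC): [MAIN] PC=1: DEC 5 -> ACC=-2 [depth=0]
Event 13 (EXEC): [MAIN] PC=2: DEC 1 -> ACC=-3 [depth=0]
Event 14 (EXEC): [MAIN] PC=3: INC 5 -> ACC=2 [depth=0]
Event 15 (EXEC): [MAIN] PC=4: INC 2 -> ACC=4 [depth=0]
Event 16 (INT 0): INT 0 arrives: push (MAIN, PC=5), enter IRQ0 at PC=0 (depth now 1) [depth=1]
Event 17 (EXEC): [IRQ0] PC=0: INC 2 -> ACC=6 [depth=1]
Event 18 (INT 0): INT 0 arrives: push (IRQ0, PC=1), enter IRQ0 at PC=0 (depth now 2) [depth=2]
Event 19 (EXEC): [IRQ0] PC=0: INC 2 -> ACC=8 [depth=2]
Event 20 (EXEC): [IRQ0] PC=1: DEC 2 -> ACC=6 [depth=2]
Event 21 (EXEC): [IRQ0] PC=2: INC 3 -> ACC=9 [depth=2]
Event 22 (EXEC): [IRQ0] PC=3: IRET -> resume IRQ0 at PC=1 (depth now 1) [depth=1]
Event 23 (EXEC): [IRQ0] PC=1: DEC 2 -> ACC=7 [depth=1]
Event 24 (EXEC): [IRQ0] PC=2: INC 3 -> ACC=10 [depth=1]
Event 25 (EXEC): [IRQ0] PC=3: IRET -> resume MAIN at PC=5 (depth now 0) [depth=0]
Event 26 (EXEC): [MAIN] PC=5: INC 3 -> ACC=13 [depth=0]
Event 27 (EXEC): [MAIN] PC=6: NOP [depth=0]
Event 28 (EXEC): [MAIN] PC=7: HALT [depth=0]
Max depth observed: 2

Answer: 2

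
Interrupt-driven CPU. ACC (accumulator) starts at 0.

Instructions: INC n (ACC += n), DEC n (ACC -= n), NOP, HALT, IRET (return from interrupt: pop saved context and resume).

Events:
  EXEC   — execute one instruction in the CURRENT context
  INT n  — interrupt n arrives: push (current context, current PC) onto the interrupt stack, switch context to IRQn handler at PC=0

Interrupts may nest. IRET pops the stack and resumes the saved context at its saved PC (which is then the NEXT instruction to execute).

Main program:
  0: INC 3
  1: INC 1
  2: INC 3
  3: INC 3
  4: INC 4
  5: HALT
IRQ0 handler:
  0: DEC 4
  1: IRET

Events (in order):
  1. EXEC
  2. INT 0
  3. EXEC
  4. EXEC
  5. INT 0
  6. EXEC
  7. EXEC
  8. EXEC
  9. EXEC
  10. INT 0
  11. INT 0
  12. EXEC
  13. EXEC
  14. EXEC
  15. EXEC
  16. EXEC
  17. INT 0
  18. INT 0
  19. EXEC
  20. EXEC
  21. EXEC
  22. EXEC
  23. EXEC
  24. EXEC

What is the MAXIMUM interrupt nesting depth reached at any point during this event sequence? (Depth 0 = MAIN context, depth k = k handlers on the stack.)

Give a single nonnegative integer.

Answer: 2

Derivation:
Event 1 (EXEC): [MAIN] PC=0: INC 3 -> ACC=3 [depth=0]
Event 2 (INT 0): INT 0 arrives: push (MAIN, PC=1), enter IRQ0 at PC=0 (depth now 1) [depth=1]
Event 3 (EXEC): [IRQ0] PC=0: DEC 4 -> ACC=-1 [depth=1]
Event 4 (EXEC): [IRQ0] PC=1: IRET -> resume MAIN at PC=1 (depth now 0) [depth=0]
Event 5 (INT 0): INT 0 arrives: push (MAIN, PC=1), enter IRQ0 at PC=0 (depth now 1) [depth=1]
Event 6 (EXEC): [IRQ0] PC=0: DEC 4 -> ACC=-5 [depth=1]
Event 7 (EXEC): [IRQ0] PC=1: IRET -> resume MAIN at PC=1 (depth now 0) [depth=0]
Event 8 (EXEC): [MAIN] PC=1: INC 1 -> ACC=-4 [depth=0]
Event 9 (EXEC): [MAIN] PC=2: INC 3 -> ACC=-1 [depth=0]
Event 10 (INT 0): INT 0 arrives: push (MAIN, PC=3), enter IRQ0 at PC=0 (depth now 1) [depth=1]
Event 11 (INT 0): INT 0 arrives: push (IRQ0, PC=0), enter IRQ0 at PC=0 (depth now 2) [depth=2]
Event 12 (EXEC): [IRQ0] PC=0: DEC 4 -> ACC=-5 [depth=2]
Event 13 (EXEC): [IRQ0] PC=1: IRET -> resume IRQ0 at PC=0 (depth now 1) [depth=1]
Event 14 (EXEC): [IRQ0] PC=0: DEC 4 -> ACC=-9 [depth=1]
Event 15 (EXEC): [IRQ0] PC=1: IRET -> resume MAIN at PC=3 (depth now 0) [depth=0]
Event 16 (EXEC): [MAIN] PC=3: INC 3 -> ACC=-6 [depth=0]
Event 17 (INT 0): INT 0 arrives: push (MAIN, PC=4), enter IRQ0 at PC=0 (depth now 1) [depth=1]
Event 18 (INT 0): INT 0 arrives: push (IRQ0, PC=0), enter IRQ0 at PC=0 (depth now 2) [depth=2]
Event 19 (EXEC): [IRQ0] PC=0: DEC 4 -> ACC=-10 [depth=2]
Event 20 (EXEC): [IRQ0] PC=1: IRET -> resume IRQ0 at PC=0 (depth now 1) [depth=1]
Event 21 (EXEC): [IRQ0] PC=0: DEC 4 -> ACC=-14 [depth=1]
Event 22 (EXEC): [IRQ0] PC=1: IRET -> resume MAIN at PC=4 (depth now 0) [depth=0]
Event 23 (EXEC): [MAIN] PC=4: INC 4 -> ACC=-10 [depth=0]
Event 24 (EXEC): [MAIN] PC=5: HALT [depth=0]
Max depth observed: 2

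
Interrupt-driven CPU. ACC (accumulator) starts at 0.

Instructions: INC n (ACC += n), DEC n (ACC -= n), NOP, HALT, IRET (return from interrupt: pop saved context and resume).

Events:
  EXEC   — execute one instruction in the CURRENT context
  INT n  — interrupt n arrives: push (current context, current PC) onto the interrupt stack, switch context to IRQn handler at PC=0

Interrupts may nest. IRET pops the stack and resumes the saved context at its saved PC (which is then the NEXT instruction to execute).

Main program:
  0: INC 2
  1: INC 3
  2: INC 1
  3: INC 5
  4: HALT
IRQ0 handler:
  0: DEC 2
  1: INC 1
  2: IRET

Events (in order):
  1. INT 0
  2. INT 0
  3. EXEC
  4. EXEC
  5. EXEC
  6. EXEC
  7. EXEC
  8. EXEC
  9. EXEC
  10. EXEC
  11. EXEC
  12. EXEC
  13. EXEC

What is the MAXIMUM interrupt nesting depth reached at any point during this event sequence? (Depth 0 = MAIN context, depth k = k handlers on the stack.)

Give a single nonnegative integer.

Answer: 2

Derivation:
Event 1 (INT 0): INT 0 arrives: push (MAIN, PC=0), enter IRQ0 at PC=0 (depth now 1) [depth=1]
Event 2 (INT 0): INT 0 arrives: push (IRQ0, PC=0), enter IRQ0 at PC=0 (depth now 2) [depth=2]
Event 3 (EXEC): [IRQ0] PC=0: DEC 2 -> ACC=-2 [depth=2]
Event 4 (EXEC): [IRQ0] PC=1: INC 1 -> ACC=-1 [depth=2]
Event 5 (EXEC): [IRQ0] PC=2: IRET -> resume IRQ0 at PC=0 (depth now 1) [depth=1]
Event 6 (EXEC): [IRQ0] PC=0: DEC 2 -> ACC=-3 [depth=1]
Event 7 (EXEC): [IRQ0] PC=1: INC 1 -> ACC=-2 [depth=1]
Event 8 (EXEC): [IRQ0] PC=2: IRET -> resume MAIN at PC=0 (depth now 0) [depth=0]
Event 9 (EXEC): [MAIN] PC=0: INC 2 -> ACC=0 [depth=0]
Event 10 (EXEC): [MAIN] PC=1: INC 3 -> ACC=3 [depth=0]
Event 11 (EXEC): [MAIN] PC=2: INC 1 -> ACC=4 [depth=0]
Event 12 (EXEC): [MAIN] PC=3: INC 5 -> ACC=9 [depth=0]
Event 13 (EXEC): [MAIN] PC=4: HALT [depth=0]
Max depth observed: 2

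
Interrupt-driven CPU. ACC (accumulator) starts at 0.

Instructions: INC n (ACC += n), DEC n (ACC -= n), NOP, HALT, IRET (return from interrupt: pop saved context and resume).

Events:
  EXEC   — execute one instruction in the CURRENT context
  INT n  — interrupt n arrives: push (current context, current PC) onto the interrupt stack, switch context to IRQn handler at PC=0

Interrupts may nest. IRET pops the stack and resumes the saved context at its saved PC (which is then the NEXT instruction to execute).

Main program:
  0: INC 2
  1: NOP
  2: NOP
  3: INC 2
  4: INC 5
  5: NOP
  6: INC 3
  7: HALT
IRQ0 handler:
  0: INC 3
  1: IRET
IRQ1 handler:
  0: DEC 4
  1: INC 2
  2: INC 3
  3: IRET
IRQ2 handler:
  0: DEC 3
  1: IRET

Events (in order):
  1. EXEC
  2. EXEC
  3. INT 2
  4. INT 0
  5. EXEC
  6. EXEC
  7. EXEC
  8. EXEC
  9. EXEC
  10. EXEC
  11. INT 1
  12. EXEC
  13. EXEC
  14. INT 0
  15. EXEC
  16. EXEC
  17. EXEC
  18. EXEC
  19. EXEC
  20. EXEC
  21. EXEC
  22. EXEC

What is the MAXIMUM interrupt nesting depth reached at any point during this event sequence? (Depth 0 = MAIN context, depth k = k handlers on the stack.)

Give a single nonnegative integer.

Answer: 2

Derivation:
Event 1 (EXEC): [MAIN] PC=0: INC 2 -> ACC=2 [depth=0]
Event 2 (EXEC): [MAIN] PC=1: NOP [depth=0]
Event 3 (INT 2): INT 2 arrives: push (MAIN, PC=2), enter IRQ2 at PC=0 (depth now 1) [depth=1]
Event 4 (INT 0): INT 0 arrives: push (IRQ2, PC=0), enter IRQ0 at PC=0 (depth now 2) [depth=2]
Event 5 (EXEC): [IRQ0] PC=0: INC 3 -> ACC=5 [depth=2]
Event 6 (EXEC): [IRQ0] PC=1: IRET -> resume IRQ2 at PC=0 (depth now 1) [depth=1]
Event 7 (EXEC): [IRQ2] PC=0: DEC 3 -> ACC=2 [depth=1]
Event 8 (EXEC): [IRQ2] PC=1: IRET -> resume MAIN at PC=2 (depth now 0) [depth=0]
Event 9 (EXEC): [MAIN] PC=2: NOP [depth=0]
Event 10 (EXEC): [MAIN] PC=3: INC 2 -> ACC=4 [depth=0]
Event 11 (INT 1): INT 1 arrives: push (MAIN, PC=4), enter IRQ1 at PC=0 (depth now 1) [depth=1]
Event 12 (EXEC): [IRQ1] PC=0: DEC 4 -> ACC=0 [depth=1]
Event 13 (EXEC): [IRQ1] PC=1: INC 2 -> ACC=2 [depth=1]
Event 14 (INT 0): INT 0 arrives: push (IRQ1, PC=2), enter IRQ0 at PC=0 (depth now 2) [depth=2]
Event 15 (EXEC): [IRQ0] PC=0: INC 3 -> ACC=5 [depth=2]
Event 16 (EXEC): [IRQ0] PC=1: IRET -> resume IRQ1 at PC=2 (depth now 1) [depth=1]
Event 17 (EXEC): [IRQ1] PC=2: INC 3 -> ACC=8 [depth=1]
Event 18 (EXEC): [IRQ1] PC=3: IRET -> resume MAIN at PC=4 (depth now 0) [depth=0]
Event 19 (EXEC): [MAIN] PC=4: INC 5 -> ACC=13 [depth=0]
Event 20 (EXEC): [MAIN] PC=5: NOP [depth=0]
Event 21 (EXEC): [MAIN] PC=6: INC 3 -> ACC=16 [depth=0]
Event 22 (EXEC): [MAIN] PC=7: HALT [depth=0]
Max depth observed: 2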